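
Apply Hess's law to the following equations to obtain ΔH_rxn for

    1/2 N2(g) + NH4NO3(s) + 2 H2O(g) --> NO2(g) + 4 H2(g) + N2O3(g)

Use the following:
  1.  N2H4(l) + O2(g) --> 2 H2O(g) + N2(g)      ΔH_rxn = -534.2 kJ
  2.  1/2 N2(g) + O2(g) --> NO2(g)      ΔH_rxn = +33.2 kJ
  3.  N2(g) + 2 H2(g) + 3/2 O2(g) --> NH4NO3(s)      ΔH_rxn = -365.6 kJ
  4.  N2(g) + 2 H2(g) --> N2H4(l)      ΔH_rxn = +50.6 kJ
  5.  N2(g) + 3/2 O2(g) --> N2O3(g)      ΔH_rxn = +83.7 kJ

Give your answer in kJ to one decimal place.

ΔH_rxn = 966.1 kJ

eq. 1 reversed (H2O(g) must end up as a reactant): +534.2 kJ
eq. 2 as written (NO2(g) already on the product side): +33.2 kJ
eq. 3 reversed (reverse to put NH4NO3(s) on the reactant side): +365.6 kJ
eq. 4 reversed: -50.6 kJ
eq. 5 as written (N2O3(g) already on the product side): +83.7 kJ
ΔH_rxn = (+534.2) + (+33.2) + (+365.6) + (-50.6) + (+83.7) = 966.1 kJ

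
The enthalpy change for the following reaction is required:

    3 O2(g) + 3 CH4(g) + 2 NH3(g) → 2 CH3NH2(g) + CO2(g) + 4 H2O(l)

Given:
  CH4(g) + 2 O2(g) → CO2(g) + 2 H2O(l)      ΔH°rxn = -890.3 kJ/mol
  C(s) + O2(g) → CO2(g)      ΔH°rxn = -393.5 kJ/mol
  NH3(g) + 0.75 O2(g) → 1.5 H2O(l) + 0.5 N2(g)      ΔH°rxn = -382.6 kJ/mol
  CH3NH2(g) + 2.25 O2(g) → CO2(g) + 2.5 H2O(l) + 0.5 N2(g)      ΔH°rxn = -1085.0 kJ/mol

equation 1 × 3 (scale by 3 for the 3 CH4(g)): (3)·(-890.3) = -2670.9 kJ/mol
equation 2: not needed (C(s) appears nowhere else).
equation 3 × 2 (×2 to match 2 NH3(g) in the target): (2)·(-382.6) = -765.2 kJ/mol
equation 4 reversed and × 2 (CH3NH2(g) must end up as a product; scale by 2 for the 2 CH3NH2(g)): (-2)·(-1085.0) = +2170.0 kJ/mol
ΔH°rxn = (-2670.9) + (-765.2) + (+2170.0) = -1266.1 kJ/mol

ΔH°rxn = -1266.1 kJ/mol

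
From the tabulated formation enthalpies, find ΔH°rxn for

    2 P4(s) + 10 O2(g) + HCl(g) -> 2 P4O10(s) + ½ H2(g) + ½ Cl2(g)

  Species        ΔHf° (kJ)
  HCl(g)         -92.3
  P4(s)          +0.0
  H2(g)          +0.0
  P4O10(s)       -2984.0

Products: 2·(-2984.0) + 1/2·(+0.0) + 1/2·(+0.0) = -5968.0
Reactants: 2·(+0.0) + 10·(+0.0) + 1·(-92.3) = -92.3
ΔH°rxn = (-5968.0) − (-92.3) = -5875.7 kJ

ΔH°rxn = -5875.7 kJ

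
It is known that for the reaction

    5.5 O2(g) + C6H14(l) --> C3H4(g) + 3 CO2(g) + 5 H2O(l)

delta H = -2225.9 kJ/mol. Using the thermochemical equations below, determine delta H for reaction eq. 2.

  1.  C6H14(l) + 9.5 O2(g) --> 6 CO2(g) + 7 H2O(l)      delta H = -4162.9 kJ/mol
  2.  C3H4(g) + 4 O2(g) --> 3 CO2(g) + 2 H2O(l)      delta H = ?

eq. 1 as written (C6H14(l) already on the reactant side): -4162.9 kJ/mol
eq. 2 reversed (C3H4(g) must end up as a product): contributes −x
-2225.9 = (-4162.9) − x
x = (-2225.9 − (-4162.9)) / (-1) = -1937.0 kJ/mol

delta H = -1937.0 kJ/mol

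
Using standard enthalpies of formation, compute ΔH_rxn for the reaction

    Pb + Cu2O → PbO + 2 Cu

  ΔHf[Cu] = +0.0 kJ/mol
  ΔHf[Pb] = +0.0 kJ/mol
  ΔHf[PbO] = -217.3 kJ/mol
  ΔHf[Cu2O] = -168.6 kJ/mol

ΔH°rxn = Σ nΔHf°(products) − Σ nΔHf°(reactants).
Products: 1·(-217.3) + 2·(+0.0) = -217.3
Reactants: 1·(+0.0) + 1·(-168.6) = -168.6
ΔH_rxn = (-217.3) − (-168.6) = -48.7 kJ/mol

ΔH_rxn = -48.7 kJ/mol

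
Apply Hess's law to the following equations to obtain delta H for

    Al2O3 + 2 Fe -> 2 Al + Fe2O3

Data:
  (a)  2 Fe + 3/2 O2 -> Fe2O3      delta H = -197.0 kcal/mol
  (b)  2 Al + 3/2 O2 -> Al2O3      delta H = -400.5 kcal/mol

delta H = 203.5 kcal/mol

(a) as written (Fe2O3 already on the product side): -197.0 kcal/mol
(b) reversed (reverse to put Al2O3 on the reactant side): +400.5 kcal/mol
delta H = (1)·(-197.0) + (-1)·(-400.5) = 203.5 kcal/mol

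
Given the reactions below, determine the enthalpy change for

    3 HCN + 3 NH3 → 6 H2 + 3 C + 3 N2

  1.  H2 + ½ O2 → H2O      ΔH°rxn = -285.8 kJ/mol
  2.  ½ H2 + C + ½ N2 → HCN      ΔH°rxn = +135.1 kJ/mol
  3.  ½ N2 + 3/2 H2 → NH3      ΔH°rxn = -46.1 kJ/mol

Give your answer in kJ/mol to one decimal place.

eq. 1: not needed (H2O appears nowhere else).
eq. 2 reversed and × 3 (reverse to put HCN on the reactant side; ×3 to match 3 HCN in the target): (-3)·(+135.1) = -405.3 kJ/mol
eq. 3 reversed and × 3 (reverse to put NH3 on the reactant side; scale by 3 for the 3 NH3): (-3)·(-46.1) = +138.3 kJ/mol
ΔH°rxn = (-3)·(+135.1) + (-3)·(-46.1) = -267.0 kJ/mol

ΔH°rxn = -267.0 kJ/mol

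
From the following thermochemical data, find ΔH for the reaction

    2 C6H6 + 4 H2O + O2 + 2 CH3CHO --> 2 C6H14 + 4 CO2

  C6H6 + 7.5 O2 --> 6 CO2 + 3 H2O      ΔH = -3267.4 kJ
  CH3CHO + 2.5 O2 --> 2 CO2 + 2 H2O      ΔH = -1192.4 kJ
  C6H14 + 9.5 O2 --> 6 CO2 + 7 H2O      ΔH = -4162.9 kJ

ΔH = -593.8 kJ

equation 1 × 2 (×2 to match 2 C6H6 in the target): (2)·(-3267.4) = -6534.8 kJ
equation 2 × 2 (scale by 2 for the 2 CH3CHO): (2)·(-1192.4) = -2384.8 kJ
equation 3 reversed and × 2 (C6H14 must end up as a product; ×2 to match 2 C6H14 in the target): (-2)·(-4162.9) = +8325.8 kJ
ΔH = (2)·(-3267.4) + (2)·(-1192.4) + (-2)·(-4162.9) = -593.8 kJ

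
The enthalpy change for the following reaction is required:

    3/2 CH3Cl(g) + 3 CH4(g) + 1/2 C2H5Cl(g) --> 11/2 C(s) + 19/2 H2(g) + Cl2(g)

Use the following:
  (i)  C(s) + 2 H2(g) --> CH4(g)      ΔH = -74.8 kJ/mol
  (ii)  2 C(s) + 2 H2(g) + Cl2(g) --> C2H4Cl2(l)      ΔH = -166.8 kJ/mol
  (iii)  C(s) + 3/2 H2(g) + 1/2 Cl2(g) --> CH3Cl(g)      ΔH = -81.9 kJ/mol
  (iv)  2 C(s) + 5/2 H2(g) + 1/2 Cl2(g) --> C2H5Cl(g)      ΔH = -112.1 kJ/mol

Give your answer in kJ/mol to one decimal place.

ΔH = 403.3 kJ/mol

(i) reversed and × 3: (-3)·(-74.8) = +224.4 kJ/mol
(ii): not needed.
(iii) reversed and × 3/2: (-3/2)·(-81.9) = +122.85 kJ/mol
(iv) reversed and × 1/2: (-1/2)·(-112.1) = +56.05 kJ/mol
Since enthalpy is a state function, ΔH = (+224.4) + (+122.85) + (+56.05) = 403.3 kJ/mol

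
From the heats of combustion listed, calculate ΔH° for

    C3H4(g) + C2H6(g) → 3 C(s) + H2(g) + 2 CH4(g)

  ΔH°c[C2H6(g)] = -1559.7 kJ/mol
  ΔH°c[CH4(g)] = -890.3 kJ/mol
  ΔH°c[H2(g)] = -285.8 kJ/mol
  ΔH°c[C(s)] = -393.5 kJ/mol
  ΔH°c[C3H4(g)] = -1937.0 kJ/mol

With combustion enthalpies, reactants minus products:
= [1·(-1937.0) + 1·(-1559.7)] − [3·(-393.5) + 1·(-285.8) + 2·(-890.3)]
= -249.8 kJ/mol

ΔH° = -249.8 kJ/mol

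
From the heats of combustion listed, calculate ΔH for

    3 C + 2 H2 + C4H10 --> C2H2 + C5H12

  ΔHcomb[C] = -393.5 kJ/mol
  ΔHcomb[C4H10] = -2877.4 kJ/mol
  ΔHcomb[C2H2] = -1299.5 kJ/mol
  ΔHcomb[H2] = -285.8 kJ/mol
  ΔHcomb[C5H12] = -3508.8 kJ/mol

Using ΔH = Σ nΔHc°(reactants) − Σ nΔHc°(products):
= [3·(-393.5) + 2·(-285.8) + 1·(-2877.4)] − [1·(-1299.5) + 1·(-3508.8)]
= 178.8 kJ/mol

ΔH = 178.8 kJ/mol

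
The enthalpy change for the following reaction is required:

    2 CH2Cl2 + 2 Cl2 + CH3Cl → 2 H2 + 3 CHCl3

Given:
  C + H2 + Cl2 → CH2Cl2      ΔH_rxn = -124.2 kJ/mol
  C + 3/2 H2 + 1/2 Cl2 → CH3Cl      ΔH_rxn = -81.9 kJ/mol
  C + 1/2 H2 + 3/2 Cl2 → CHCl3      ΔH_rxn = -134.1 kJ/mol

equation 1 reversed and × 2: (-2)·(-124.2) = +248.4 kJ/mol
equation 2 reversed: +81.9 kJ/mol
equation 3 × 3: (3)·(-134.1) = -402.3 kJ/mol
Since enthalpy is a state function, ΔH_rxn = (+248.4) + (+81.9) + (-402.3) = -72.0 kJ/mol

ΔH_rxn = -72.0 kJ/mol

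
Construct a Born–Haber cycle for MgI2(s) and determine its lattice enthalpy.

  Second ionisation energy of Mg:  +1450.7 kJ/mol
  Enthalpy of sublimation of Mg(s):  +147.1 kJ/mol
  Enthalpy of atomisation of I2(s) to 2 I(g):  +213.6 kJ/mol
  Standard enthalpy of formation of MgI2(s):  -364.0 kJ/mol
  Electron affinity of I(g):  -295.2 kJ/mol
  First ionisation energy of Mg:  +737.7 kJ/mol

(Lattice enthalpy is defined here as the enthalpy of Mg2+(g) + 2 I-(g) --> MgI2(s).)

ΔHf° = 1·ΔHsub + 1·(ΣIE) + 1·D(I2) + 2·EA + U
-364.0 = 1·(+147.1) + 1·(+2188.4) + 1·(+213.6) + 2·(-295.2) + U
U = -364.0 − (+1958.7) = -2322.7 kJ/mol

U = -2322.7 kJ/mol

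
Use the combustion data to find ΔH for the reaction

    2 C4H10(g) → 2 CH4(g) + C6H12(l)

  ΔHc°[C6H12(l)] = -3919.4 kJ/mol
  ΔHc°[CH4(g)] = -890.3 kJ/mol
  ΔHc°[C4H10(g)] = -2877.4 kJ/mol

Using ΔH = Σ nΔHc°(reactants) − Σ nΔHc°(products):
= [2·(-2877.4)] − [2·(-890.3) + 1·(-3919.4)]
= -54.8 kJ/mol

ΔH = -54.8 kJ/mol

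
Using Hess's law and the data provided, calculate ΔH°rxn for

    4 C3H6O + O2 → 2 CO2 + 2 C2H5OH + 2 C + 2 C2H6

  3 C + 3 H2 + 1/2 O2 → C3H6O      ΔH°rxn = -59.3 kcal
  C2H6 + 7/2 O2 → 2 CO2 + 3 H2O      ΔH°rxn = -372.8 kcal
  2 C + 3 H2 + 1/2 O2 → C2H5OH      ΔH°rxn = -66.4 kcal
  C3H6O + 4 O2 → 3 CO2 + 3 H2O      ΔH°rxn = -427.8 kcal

equation 1 reversed and × 2: (-2)·(-59.3) = +118.6 kcal
equation 2 reversed and × 2: (-2)·(-372.8) = +745.6 kcal
equation 3 × 2: (2)·(-66.4) = -132.8 kcal
equation 4 × 2: (2)·(-427.8) = -855.6 kcal
Since enthalpy is a state function, ΔH°rxn = (-2)·(-59.3) + (-2)·(-372.8) + (2)·(-66.4) + (2)·(-427.8) = -124.2 kcal

ΔH°rxn = -124.2 kcal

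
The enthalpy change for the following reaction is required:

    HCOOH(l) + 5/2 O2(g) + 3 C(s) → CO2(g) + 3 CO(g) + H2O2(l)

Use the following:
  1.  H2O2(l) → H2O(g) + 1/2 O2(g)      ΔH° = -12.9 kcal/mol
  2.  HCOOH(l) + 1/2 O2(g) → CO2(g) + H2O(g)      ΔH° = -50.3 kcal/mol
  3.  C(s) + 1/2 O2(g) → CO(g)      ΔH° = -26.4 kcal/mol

eq. 1 reversed (H2O2(l) must end up as a product): +12.9 kcal/mol
eq. 2 as written (HCOOH(l) already on the reactant side): -50.3 kcal/mol
eq. 3 × 3 (×3 to match 3 CO(g) in the target): (3)·(-26.4) = -79.2 kcal/mol
ΔH° = (+12.9) + (-50.3) + (-79.2) = -116.6 kcal/mol

ΔH° = -116.6 kcal/mol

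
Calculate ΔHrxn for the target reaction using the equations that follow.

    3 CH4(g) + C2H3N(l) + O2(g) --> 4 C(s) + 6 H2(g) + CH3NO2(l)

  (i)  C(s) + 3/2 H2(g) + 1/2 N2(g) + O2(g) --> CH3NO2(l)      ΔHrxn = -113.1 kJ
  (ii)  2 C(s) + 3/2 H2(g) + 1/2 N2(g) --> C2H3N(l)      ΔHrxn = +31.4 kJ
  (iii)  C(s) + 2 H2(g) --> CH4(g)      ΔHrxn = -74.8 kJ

(i) as written: -113.1 kJ
(ii) reversed: -31.4 kJ
(iii) reversed and × 3: (-3)·(-74.8) = +224.4 kJ
Summing the manipulated equations, ΔHrxn = (-113.1) + (-31.4) + (+224.4) = 79.9 kJ

ΔHrxn = 79.9 kJ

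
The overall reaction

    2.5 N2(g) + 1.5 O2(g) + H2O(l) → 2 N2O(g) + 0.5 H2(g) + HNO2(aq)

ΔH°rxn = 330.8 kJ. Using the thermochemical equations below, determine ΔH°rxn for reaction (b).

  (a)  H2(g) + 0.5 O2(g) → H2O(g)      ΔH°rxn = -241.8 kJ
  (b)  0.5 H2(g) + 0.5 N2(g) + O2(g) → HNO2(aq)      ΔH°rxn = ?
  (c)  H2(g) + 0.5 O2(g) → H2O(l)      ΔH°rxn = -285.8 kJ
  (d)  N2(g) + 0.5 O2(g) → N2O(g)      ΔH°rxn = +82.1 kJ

ΔH°rxn = -119.2 kJ

(a): not needed.
(b) as written: contributes x
(c) reversed: +285.8 kJ
(d) × 2: (2)·(+82.1) = +164.2 kJ
+330.8 = (+285.8) + (+164.2) + x
x = (+330.8 − (+450.0)) / (1) = -119.2 kJ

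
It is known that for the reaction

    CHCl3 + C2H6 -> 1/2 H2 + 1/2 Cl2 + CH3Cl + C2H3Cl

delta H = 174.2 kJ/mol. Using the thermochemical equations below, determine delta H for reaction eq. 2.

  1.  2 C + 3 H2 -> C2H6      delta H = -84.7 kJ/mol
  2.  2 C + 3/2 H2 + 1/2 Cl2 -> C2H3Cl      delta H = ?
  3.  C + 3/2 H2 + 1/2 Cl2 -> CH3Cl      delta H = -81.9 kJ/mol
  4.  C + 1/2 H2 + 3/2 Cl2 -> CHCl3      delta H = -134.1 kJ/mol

eq. 1 reversed: +84.7 kJ/mol
eq. 2 as written: contributes x
eq. 3 as written: -81.9 kJ/mol
eq. 4 reversed: +134.1 kJ/mol
+174.2 = (+84.7) + (-81.9) + (+134.1) + x
x = (+174.2 − (+136.9)) / (1) = 37.3 kJ/mol

delta H = 37.3 kJ/mol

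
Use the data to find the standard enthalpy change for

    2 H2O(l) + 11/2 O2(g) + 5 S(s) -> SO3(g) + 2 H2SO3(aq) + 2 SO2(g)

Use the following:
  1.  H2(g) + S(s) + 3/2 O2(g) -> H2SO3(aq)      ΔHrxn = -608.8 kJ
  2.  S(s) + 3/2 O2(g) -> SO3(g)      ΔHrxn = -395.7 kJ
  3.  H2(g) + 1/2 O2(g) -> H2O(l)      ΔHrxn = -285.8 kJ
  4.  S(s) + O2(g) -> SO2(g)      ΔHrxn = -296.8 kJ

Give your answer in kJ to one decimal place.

ΔHrxn = -1635.3 kJ

eq. 1 × 2 (scale by 2 for the 2 H2SO3(aq)): (2)·(-608.8) = -1217.6 kJ
eq. 2 as written (SO3(g) already on the product side): -395.7 kJ
eq. 3 reversed and × 2 (H2O(l) must end up as a reactant; scale by 2 for the 2 H2O(l)): (-2)·(-285.8) = +571.6 kJ
eq. 4 × 2 (scale by 2 for the 2 SO2(g)): (2)·(-296.8) = -593.6 kJ
Combining the equations, ΔHrxn = (-1217.6) + (-395.7) + (+571.6) + (-593.6) = -1635.3 kJ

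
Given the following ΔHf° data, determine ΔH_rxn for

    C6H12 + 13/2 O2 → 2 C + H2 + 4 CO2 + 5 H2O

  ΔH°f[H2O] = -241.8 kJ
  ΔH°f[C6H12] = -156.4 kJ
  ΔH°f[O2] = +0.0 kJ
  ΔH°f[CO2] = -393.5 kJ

Products: 2·(+0.0) + 1·(+0.0) + 4·(-393.5) + 5·(-241.8) = -2783.0
Reactants: 1·(-156.4) + 13/2·(+0.0) = -156.4
ΔH_rxn = (-2783.0) − (-156.4) = -2626.6 kJ

ΔH_rxn = -2626.6 kJ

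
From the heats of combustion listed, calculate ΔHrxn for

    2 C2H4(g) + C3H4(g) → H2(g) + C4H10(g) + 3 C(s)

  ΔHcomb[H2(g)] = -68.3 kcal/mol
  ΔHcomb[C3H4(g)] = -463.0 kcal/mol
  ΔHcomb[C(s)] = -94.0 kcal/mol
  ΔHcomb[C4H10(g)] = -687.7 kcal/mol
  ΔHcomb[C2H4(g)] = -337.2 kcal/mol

ΔHrxn = -99.4 kcal/mol

With combustion enthalpies, reactants minus products:
= [2·(-337.2) + 1·(-463.0)] − [1·(-68.3) + 1·(-687.7) + 3·(-94.0)]
= -99.4 kcal/mol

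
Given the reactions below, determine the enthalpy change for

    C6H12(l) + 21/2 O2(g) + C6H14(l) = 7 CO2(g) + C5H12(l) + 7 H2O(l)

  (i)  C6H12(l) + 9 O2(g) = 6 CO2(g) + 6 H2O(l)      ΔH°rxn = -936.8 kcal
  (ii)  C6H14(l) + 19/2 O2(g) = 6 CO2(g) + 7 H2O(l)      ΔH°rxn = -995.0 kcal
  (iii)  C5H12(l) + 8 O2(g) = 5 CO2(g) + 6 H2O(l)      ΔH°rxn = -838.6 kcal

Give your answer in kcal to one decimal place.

ΔH°rxn = -1093.2 kcal

(i) as written: -936.8 kcal
(ii) as written: -995.0 kcal
(iii) reversed: +838.6 kcal
Combining the equations, ΔH°rxn = (1)·(-936.8) + (1)·(-995.0) + (-1)·(-838.6) = -1093.2 kcal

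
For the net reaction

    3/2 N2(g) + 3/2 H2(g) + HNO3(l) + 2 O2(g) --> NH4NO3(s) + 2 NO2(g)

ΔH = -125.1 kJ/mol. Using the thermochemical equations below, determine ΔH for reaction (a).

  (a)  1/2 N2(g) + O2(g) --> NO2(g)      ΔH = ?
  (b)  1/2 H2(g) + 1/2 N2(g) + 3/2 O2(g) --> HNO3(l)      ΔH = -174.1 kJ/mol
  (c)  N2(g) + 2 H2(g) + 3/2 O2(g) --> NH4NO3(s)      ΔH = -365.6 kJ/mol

ΔH = 33.2 kJ/mol

(a) × 2: contributes 2·x
(b) reversed: +174.1 kJ/mol
(c) as written: -365.6 kJ/mol
-125.1 = (+174.1) + (-365.6) + 2·x
x = (-125.1 − (-191.5)) / (2) = 33.2 kJ/mol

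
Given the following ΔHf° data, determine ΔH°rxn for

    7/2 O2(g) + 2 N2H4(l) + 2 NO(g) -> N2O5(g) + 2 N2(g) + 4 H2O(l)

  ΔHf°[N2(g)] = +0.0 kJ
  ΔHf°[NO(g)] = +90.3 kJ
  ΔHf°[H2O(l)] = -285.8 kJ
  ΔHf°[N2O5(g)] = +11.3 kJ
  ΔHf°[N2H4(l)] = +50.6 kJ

Products: 1·(+11.3) + 2·(+0.0) + 4·(-285.8) = -1131.9
Reactants: 7/2·(+0.0) + 2·(+50.6) + 2·(+90.3) = +281.8
ΔH°rxn = (-1131.9) − (+281.8) = -1413.7 kJ

ΔH°rxn = -1413.7 kJ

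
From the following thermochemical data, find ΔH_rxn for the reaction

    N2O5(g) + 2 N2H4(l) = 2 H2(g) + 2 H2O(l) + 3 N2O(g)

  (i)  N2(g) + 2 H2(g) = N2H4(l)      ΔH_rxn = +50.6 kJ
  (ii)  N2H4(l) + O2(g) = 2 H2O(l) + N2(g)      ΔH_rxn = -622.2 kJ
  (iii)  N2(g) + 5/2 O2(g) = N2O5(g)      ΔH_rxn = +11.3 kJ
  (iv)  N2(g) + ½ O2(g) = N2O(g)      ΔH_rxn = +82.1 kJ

ΔH_rxn = -437.8 kJ

(i) reversed: -50.6 kJ
(ii) as written: -622.2 kJ
(iii) reversed: -11.3 kJ
(iv) × 3: (3)·(+82.1) = +246.3 kJ
ΔH_rxn = (-1)·(+50.6) + (1)·(-622.2) + (-1)·(+11.3) + (3)·(+82.1) = -437.8 kJ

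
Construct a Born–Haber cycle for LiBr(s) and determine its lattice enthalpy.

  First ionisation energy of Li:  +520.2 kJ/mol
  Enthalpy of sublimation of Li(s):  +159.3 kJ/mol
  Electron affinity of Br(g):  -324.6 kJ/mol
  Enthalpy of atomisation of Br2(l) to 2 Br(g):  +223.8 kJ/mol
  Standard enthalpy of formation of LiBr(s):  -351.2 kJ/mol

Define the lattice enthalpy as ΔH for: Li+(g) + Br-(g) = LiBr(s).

U = -818.0 kJ/mol

ΔHf° = 1·ΔHsub + 1·(ΣIE) + 1/2·D(Br2) + 1·EA + U
-351.2 = 1·(+159.3) + 1·(+520.2) + 1/2·(+223.8) + 1·(-324.6) + U
U = -351.2 − (+466.8) = -818.0 kJ/mol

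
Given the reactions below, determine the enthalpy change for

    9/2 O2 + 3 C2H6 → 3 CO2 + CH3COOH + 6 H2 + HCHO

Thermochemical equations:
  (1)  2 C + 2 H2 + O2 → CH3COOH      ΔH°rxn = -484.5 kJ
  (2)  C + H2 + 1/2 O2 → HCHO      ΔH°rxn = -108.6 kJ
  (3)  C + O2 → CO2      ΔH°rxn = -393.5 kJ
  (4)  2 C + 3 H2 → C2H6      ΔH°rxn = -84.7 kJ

ΔH°rxn = -1519.5 kJ

(1) as written: -484.5 kJ
(2) as written: -108.6 kJ
(3) × 3: (3)·(-393.5) = -1180.5 kJ
(4) reversed and × 3: (-3)·(-84.7) = +254.1 kJ
ΔH°rxn = (-484.5) + (-108.6) + (-1180.5) + (+254.1) = -1519.5 kJ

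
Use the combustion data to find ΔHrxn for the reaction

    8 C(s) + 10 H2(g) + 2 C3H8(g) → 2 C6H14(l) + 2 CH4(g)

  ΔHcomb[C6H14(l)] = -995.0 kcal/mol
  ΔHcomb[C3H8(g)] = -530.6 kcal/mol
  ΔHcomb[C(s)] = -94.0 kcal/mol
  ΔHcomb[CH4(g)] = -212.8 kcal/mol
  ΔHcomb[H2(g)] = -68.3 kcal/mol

ΔHrxn = -80.6 kcal/mol

With combustion enthalpies, reactants minus products:
= [8·(-94.0) + 10·(-68.3) + 2·(-530.6)] − [2·(-995.0) + 2·(-212.8)]
= -80.6 kcal/mol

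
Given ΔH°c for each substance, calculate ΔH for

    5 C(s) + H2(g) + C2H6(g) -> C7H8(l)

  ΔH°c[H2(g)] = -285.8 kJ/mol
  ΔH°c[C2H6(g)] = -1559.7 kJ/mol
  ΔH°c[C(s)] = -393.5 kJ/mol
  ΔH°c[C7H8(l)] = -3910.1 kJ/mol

ΔH = 97.1 kJ/mol

With combustion enthalpies, reactants minus products:
= [5·(-393.5) + 1·(-285.8) + 1·(-1559.7)] − [1·(-3910.1)]
= 97.1 kJ/mol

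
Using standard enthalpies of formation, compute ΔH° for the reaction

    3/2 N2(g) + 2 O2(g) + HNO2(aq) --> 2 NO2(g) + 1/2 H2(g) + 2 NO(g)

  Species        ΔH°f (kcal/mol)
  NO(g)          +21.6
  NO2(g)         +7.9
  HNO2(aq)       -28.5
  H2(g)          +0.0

Products: 2·(+7.9) + 1/2·(+0.0) + 2·(+21.6) = +59.0
Reactants: 3/2·(+0.0) + 2·(+0.0) + 1·(-28.5) = -28.5
ΔH° = (+59.0) − (-28.5) = 87.5 kcal/mol

ΔH° = 87.5 kcal/mol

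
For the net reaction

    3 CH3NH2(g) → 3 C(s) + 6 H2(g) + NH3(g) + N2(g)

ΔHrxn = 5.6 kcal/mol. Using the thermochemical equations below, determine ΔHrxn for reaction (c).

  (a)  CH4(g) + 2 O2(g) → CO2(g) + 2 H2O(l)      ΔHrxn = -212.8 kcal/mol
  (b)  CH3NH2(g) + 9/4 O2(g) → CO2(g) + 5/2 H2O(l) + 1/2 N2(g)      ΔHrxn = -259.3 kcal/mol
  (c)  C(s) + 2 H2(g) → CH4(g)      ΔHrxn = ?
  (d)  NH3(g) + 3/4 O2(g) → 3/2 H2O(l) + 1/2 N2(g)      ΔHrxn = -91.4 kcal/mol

ΔHrxn = -17.9 kcal/mol

(a) reversed and × 3: (-3)·(-212.8) = +638.4 kcal/mol
(b) × 3: (3)·(-259.3) = -777.9 kcal/mol
(c) reversed and × 3: contributes −3·x
(d) reversed: +91.4 kcal/mol
+5.6 = (+638.4) + (-777.9) + (+91.4) − 3·x
x = (+5.6 − (-48.1)) / (-3) = -17.9 kcal/mol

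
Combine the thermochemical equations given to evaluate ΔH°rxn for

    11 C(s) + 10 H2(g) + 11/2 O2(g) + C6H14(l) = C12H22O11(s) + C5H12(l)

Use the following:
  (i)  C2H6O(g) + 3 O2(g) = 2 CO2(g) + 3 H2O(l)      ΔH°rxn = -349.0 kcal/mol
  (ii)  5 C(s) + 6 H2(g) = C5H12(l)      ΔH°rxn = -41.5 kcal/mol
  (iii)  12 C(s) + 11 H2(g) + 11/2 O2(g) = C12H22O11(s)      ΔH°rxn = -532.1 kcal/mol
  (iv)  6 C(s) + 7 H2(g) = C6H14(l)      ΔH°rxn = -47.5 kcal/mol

ΔH°rxn = -526.1 kcal/mol

(i): not needed (CO2(g) appears nowhere else).
(ii) as written (C5H12(l) already on the product side): -41.5 kcal/mol
(iii) as written (C12H22O11(s) already on the product side): -532.1 kcal/mol
(iv) reversed (C6H14(l) must end up as a reactant): +47.5 kcal/mol
By Hess's law, ΔH°rxn = (1)·(-41.5) + (1)·(-532.1) + (-1)·(-47.5) = -526.1 kcal/mol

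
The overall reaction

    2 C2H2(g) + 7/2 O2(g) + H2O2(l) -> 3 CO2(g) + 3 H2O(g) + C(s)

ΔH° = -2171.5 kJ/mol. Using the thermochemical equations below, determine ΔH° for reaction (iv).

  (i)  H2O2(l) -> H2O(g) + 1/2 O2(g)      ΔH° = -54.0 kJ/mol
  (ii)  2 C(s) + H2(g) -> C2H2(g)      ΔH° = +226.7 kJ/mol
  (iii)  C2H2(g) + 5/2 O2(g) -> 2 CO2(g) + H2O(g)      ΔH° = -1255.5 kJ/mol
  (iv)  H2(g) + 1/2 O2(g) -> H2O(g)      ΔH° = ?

ΔH° = -241.8 kJ/mol

(i) as written (H2O2(l) already on the reactant side): -54.0 kJ/mol
(ii) reversed and × 1/2 (reverse to put C(s) on the product side; ×1/2 to match 1 C(s) in the target): (-1/2)·(+226.7) = -113.35 kJ/mol
(iii) × 3/2 (scale by 3/2 for the 3 CO2(g)): (3/2)·(-1255.5) = -1883.25 kJ/mol
(iv) × 1/2: contributes 1/2·x
-2171.5 = (-54.0) + (-113.35) + (-1883.25) + 1/2·x
x = (-2171.5 − (-2050.6)) / (1/2) = -241.8 kJ/mol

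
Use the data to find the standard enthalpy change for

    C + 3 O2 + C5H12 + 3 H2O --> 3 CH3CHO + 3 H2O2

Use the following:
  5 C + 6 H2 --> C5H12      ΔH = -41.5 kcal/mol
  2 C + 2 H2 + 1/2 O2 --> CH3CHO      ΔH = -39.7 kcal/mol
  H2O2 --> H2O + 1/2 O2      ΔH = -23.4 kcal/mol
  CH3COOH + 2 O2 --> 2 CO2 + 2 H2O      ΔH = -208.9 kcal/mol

ΔH = -7.4 kcal/mol

equation 1 reversed (reverse to put C5H12 on the reactant side): +41.5 kcal/mol
equation 2 × 3 (×3 to match 3 CH3CHO in the target): (3)·(-39.7) = -119.1 kcal/mol
equation 3 reversed and × 3 (H2O2 must end up as a product; scale by 3 for the 3 H2O2): (-3)·(-23.4) = +70.2 kcal/mol
equation 4: not needed (CO2 appears nowhere else).
Combining the equations, ΔH = (+41.5) + (-119.1) + (+70.2) = -7.4 kcal/mol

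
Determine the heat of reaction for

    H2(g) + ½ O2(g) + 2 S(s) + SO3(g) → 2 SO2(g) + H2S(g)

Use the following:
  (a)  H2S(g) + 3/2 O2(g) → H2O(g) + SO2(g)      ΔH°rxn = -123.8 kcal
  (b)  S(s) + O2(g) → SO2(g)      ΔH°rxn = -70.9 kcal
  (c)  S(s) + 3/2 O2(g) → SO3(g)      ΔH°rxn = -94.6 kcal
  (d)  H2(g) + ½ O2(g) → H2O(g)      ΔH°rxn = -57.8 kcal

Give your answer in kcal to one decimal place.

(a) reversed (H2S(g) must end up as a product): +123.8 kcal
(b) × 3: (3)·(-70.9) = -212.7 kcal
(c) reversed (reverse to put SO3(g) on the reactant side): +94.6 kcal
(d) as written (H2(g) already on the reactant side): -57.8 kcal
By Hess's law, ΔH°rxn = (-1)·(-123.8) + (3)·(-70.9) + (-1)·(-94.6) + (1)·(-57.8) = -52.1 kcal

ΔH°rxn = -52.1 kcal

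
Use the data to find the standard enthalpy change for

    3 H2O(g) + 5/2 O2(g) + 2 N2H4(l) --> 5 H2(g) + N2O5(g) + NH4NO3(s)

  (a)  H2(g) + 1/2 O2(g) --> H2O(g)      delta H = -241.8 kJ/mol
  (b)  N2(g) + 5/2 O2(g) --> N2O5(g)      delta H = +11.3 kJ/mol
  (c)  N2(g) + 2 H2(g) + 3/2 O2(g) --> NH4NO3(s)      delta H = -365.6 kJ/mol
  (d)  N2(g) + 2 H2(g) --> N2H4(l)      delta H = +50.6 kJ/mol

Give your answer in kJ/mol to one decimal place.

(a) reversed and × 3 (H2O(g) must end up as a reactant; scale by 3 for the 3 H2O(g)): (-3)·(-241.8) = +725.4 kJ/mol
(b) as written (N2O5(g) already on the product side): +11.3 kJ/mol
(c) as written (NH4NO3(s) already on the product side): -365.6 kJ/mol
(d) reversed and × 2 (reverse to put N2H4(l) on the reactant side; scale by 2 for the 2 N2H4(l)): (-2)·(+50.6) = -101.2 kJ/mol
By Hess's law, delta H = (+725.4) + (+11.3) + (-365.6) + (-101.2) = 269.9 kJ/mol

delta H = 269.9 kJ/mol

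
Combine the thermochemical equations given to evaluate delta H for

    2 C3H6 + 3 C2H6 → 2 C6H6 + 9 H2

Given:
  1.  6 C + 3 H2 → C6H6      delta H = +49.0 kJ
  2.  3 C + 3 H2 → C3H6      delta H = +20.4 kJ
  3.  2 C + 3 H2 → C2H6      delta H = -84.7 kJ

eq. 1 × 2 (scale by 2 for the 2 C6H6): (2)·(+49.0) = +98.0 kJ
eq. 2 reversed and × 2 (C3H6 must end up as a reactant; scale by 2 for the 2 C3H6): (-2)·(+20.4) = -40.8 kJ
eq. 3 reversed and × 3 (C2H6 must end up as a reactant; ×3 to match 3 C2H6 in the target): (-3)·(-84.7) = +254.1 kJ
Summing the manipulated equations, delta H = (2)·(+49.0) + (-2)·(+20.4) + (-3)·(-84.7) = 311.3 kJ

delta H = 311.3 kJ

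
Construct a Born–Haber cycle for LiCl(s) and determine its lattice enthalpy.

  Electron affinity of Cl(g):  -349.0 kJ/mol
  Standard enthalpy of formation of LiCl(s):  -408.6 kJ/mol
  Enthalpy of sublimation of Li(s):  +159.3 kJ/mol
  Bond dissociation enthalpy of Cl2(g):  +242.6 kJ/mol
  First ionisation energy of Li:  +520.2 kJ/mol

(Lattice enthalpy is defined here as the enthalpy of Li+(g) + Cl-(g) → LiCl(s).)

ΔHf° = 1·ΔHsub + 1·(ΣIE) + 1/2·D(Cl2) + 1·EA + U
-408.6 = 1·(+159.3) + 1·(+520.2) + 1/2·(+242.6) + 1·(-349.0) + U
U = -408.6 − (+451.8) = -860.4 kJ/mol

U = -860.4 kJ/mol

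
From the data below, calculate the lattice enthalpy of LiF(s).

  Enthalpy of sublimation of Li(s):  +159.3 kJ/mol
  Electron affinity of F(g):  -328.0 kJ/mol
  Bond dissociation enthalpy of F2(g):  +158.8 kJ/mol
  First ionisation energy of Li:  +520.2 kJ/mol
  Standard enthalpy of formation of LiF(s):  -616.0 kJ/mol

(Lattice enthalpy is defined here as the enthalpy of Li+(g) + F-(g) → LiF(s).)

ΔHf° = 1·ΔHsub + 1·(ΣIE) + 1/2·D(F2) + 1·EA + U
-616.0 = 1·(+159.3) + 1·(+520.2) + 1/2·(+158.8) + 1·(-328.0) + U
U = -616.0 − (+430.9) = -1046.9 kJ/mol

U = -1046.9 kJ/mol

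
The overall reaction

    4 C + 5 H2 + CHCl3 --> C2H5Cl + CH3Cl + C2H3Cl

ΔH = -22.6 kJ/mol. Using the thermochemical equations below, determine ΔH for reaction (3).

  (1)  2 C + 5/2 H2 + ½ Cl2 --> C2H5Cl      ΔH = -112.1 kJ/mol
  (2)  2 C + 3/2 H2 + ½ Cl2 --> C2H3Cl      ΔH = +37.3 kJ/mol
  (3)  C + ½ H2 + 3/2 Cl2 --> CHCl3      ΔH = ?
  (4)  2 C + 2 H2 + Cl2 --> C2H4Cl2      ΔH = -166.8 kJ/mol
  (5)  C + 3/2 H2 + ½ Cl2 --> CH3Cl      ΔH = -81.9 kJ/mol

(1) as written (C2H5Cl already on the product side): -112.1 kJ/mol
(2) as written (C2H3Cl already on the product side): +37.3 kJ/mol
(3) reversed (reverse to put CHCl3 on the reactant side): contributes −x
(4): not needed (C2H4Cl2 appears nowhere else).
(5) as written (CH3Cl already on the product side): -81.9 kJ/mol
-22.6 = (-112.1) + (+37.3) + (-81.9) − x
x = (-22.6 − (-156.7)) / (-1) = -134.1 kJ/mol

ΔH = -134.1 kJ/mol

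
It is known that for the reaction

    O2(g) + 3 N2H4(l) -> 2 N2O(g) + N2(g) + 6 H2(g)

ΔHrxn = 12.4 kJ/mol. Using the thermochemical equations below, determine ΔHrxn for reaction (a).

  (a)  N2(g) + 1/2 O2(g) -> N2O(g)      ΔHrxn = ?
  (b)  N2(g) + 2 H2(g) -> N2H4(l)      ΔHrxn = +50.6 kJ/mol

(a) × 2 (×2 to match 2 N2O(g) in the target): contributes 2·x
(b) reversed and × 3 (reverse to put N2H4(l) on the reactant side; scale by 3 for the 3 N2H4(l)): (-3)·(+50.6) = -151.8 kJ/mol
+12.4 = (-151.8) + 2·x
x = (+12.4 − (-151.8)) / (2) = 82.1 kJ/mol

ΔHrxn = 82.1 kJ/mol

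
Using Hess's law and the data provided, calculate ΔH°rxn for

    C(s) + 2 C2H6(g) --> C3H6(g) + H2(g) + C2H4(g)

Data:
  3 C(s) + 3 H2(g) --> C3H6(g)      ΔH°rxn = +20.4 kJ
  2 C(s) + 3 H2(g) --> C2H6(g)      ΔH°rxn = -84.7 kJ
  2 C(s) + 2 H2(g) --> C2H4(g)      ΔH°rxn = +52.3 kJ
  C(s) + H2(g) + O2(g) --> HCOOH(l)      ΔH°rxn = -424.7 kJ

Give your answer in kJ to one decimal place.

ΔH°rxn = 242.1 kJ

equation 1 as written (C3H6(g) already on the product side): +20.4 kJ
equation 2 reversed and × 2 (C2H6(g) must end up as a reactant; ×2 to match 2 C2H6(g) in the target): (-2)·(-84.7) = +169.4 kJ
equation 3 as written (C2H4(g) already on the product side): +52.3 kJ
equation 4: not needed (O2(g) appears nowhere else).
ΔH°rxn = (1)·(+20.4) + (-2)·(-84.7) + (1)·(+52.3) = 242.1 kJ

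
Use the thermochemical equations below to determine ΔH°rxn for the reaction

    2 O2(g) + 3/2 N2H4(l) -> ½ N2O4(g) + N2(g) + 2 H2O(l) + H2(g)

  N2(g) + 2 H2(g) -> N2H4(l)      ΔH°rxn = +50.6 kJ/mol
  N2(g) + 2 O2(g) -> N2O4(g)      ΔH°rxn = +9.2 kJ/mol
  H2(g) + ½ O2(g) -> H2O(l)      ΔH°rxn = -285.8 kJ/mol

ΔH°rxn = -642.9 kJ/mol

equation 1 reversed and × 3/2: (-3/2)·(+50.6) = -75.9 kJ/mol
equation 2 × 1/2: (1/2)·(+9.2) = +4.6 kJ/mol
equation 3 × 2: (2)·(-285.8) = -571.6 kJ/mol
Combining the equations, ΔH°rxn = (-75.9) + (+4.6) + (-571.6) = -642.9 kJ/mol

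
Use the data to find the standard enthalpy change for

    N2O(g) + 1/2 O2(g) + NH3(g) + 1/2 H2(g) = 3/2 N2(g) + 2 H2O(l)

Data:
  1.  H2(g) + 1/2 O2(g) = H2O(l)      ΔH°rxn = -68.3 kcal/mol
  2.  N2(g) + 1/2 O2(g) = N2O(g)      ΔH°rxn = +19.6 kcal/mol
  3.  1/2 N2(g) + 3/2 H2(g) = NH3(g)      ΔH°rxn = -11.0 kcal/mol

eq. 1 × 2 (×2 to match 2 H2O(l) in the target): (2)·(-68.3) = -136.6 kcal/mol
eq. 2 reversed (N2O(g) must end up as a reactant): -19.6 kcal/mol
eq. 3 reversed (NH3(g) must end up as a reactant): +11.0 kcal/mol
Summing the manipulated equations, ΔH°rxn = (-136.6) + (-19.6) + (+11.0) = -145.2 kcal/mol

ΔH°rxn = -145.2 kcal/mol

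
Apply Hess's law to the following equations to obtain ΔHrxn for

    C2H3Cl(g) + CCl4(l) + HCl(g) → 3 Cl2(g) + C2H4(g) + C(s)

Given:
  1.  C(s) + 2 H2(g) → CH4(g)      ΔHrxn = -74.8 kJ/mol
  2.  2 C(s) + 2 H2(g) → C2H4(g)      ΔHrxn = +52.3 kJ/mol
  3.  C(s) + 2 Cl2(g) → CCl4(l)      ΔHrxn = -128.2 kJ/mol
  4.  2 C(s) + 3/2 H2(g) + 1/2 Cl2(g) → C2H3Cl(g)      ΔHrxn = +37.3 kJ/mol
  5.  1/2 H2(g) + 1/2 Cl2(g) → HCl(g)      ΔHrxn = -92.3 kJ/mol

eq. 1: not needed.
eq. 2 as written: +52.3 kJ/mol
eq. 3 reversed: +128.2 kJ/mol
eq. 4 reversed: -37.3 kJ/mol
eq. 5 reversed: +92.3 kJ/mol
ΔHrxn = (1)·(+52.3) + (-1)·(-128.2) + (-1)·(+37.3) + (-1)·(-92.3) = 235.5 kJ/mol

ΔHrxn = 235.5 kJ/mol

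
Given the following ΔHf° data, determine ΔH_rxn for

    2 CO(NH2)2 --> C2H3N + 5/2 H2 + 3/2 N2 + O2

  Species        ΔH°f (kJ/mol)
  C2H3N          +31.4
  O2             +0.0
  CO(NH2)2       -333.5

ΔH_rxn = 698.4 kJ/mol

ΔH°rxn = Σ nΔHf°(products) − Σ nΔHf°(reactants).
Products: 1·(+31.4) + 5/2·(+0.0) + 3/2·(+0.0) + 1·(+0.0) = +31.4
Reactants: 2·(-333.5) = -667.0
ΔH_rxn = (+31.4) − (-667.0) = 698.4 kJ/mol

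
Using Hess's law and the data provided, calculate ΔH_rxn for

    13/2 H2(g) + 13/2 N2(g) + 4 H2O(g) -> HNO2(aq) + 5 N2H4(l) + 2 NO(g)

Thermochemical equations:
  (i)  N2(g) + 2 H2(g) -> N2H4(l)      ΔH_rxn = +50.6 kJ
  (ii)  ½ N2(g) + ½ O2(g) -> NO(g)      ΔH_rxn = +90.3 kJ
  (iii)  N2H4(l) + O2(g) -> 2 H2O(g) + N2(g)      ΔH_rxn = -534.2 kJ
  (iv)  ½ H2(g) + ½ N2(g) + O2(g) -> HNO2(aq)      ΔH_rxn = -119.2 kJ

(i) × 3: (3)·(+50.6) = +151.8 kJ
(ii) × 2: (2)·(+90.3) = +180.6 kJ
(iii) reversed and × 2: (-2)·(-534.2) = +1068.4 kJ
(iv) as written: -119.2 kJ
Since enthalpy is a state function, ΔH_rxn = (+151.8) + (+180.6) + (+1068.4) + (-119.2) = 1281.6 kJ

ΔH_rxn = 1281.6 kJ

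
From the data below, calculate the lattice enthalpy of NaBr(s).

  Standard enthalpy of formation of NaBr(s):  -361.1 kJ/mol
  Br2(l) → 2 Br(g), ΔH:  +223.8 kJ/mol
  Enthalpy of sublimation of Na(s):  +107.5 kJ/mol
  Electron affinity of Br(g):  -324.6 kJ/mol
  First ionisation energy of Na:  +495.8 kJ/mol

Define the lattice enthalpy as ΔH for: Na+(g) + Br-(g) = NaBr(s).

U = -751.7 kJ/mol

ΔHf° = 1·ΔHsub + 1·(ΣIE) + 1/2·D(Br2) + 1·EA + U
-361.1 = 1·(+107.5) + 1·(+495.8) + 1/2·(+223.8) + 1·(-324.6) + U
U = -361.1 − (+390.6) = -751.7 kJ/mol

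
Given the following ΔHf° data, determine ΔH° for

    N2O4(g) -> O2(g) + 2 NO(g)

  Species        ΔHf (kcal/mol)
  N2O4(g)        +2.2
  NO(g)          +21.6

ΔH°rxn = Σ nΔHf°(products) − Σ nΔHf°(reactants).
Products: 1·(+0.0) + 2·(+21.6) = +43.2
Reactants: 1·(+2.2) = +2.2
ΔH° = (+43.2) − (+2.2) = 41.0 kcal/mol

ΔH° = 41.0 kcal/mol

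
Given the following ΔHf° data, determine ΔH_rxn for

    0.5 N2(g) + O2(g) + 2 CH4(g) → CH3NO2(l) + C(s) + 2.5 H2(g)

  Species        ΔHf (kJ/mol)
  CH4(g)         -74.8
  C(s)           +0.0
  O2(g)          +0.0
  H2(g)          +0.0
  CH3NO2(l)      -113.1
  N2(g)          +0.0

Products: 1·(-113.1) + 1·(+0.0) + 5/2·(+0.0) = -113.1
Reactants: 1/2·(+0.0) + 1·(+0.0) + 2·(-74.8) = -149.6
ΔH_rxn = (-113.1) − (-149.6) = 36.5 kJ/mol

ΔH_rxn = 36.5 kJ/mol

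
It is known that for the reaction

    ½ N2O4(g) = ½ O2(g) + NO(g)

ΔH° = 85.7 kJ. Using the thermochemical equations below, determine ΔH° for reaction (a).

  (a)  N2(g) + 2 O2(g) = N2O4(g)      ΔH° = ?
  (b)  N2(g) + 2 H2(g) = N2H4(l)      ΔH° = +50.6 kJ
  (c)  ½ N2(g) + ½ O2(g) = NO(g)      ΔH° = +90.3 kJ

(a) reversed and × 1/2 (reverse to put N2O4(g) on the reactant side; ×1/2 to match 1/2 N2O4(g) in the target): contributes −1/2·x
(b): not needed (H2(g) appears nowhere else).
(c) as written (NO(g) already on the product side): +90.3 kJ
+85.7 = (+90.3) − 1/2·x
x = (+85.7 − (+90.3)) / (-1/2) = 9.2 kJ

ΔH° = 9.2 kJ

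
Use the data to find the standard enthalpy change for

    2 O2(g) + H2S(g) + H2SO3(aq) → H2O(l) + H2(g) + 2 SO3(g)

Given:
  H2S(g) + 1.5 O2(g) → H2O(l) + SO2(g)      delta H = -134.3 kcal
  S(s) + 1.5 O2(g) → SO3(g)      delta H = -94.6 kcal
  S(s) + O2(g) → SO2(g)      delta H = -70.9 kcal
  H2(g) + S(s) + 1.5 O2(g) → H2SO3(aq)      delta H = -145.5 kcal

equation 1 as written: -134.3 kcal
equation 2 × 2: (2)·(-94.6) = -189.2 kcal
equation 3 reversed: +70.9 kcal
equation 4 reversed: +145.5 kcal
By Hess's law, delta H = (-134.3) + (-189.2) + (+70.9) + (+145.5) = -107.1 kcal

delta H = -107.1 kcal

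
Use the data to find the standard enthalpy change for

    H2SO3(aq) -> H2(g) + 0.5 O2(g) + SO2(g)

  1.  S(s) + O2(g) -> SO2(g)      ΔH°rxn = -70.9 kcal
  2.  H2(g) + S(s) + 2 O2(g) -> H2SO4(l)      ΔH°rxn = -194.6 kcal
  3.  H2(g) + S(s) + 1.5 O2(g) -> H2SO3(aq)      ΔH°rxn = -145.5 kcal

eq. 1 as written: -70.9 kcal
eq. 2: not needed.
eq. 3 reversed: +145.5 kcal
ΔH°rxn = (-70.9) + (+145.5) = 74.6 kcal

ΔH°rxn = 74.6 kcal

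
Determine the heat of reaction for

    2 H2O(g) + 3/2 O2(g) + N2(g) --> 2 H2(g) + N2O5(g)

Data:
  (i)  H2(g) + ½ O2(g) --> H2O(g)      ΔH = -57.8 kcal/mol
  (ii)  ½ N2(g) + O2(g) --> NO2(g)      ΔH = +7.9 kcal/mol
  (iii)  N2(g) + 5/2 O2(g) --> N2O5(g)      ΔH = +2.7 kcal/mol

ΔH = 118.3 kcal/mol

(i) reversed and × 2: (-2)·(-57.8) = +115.6 kcal/mol
(ii): not needed.
(iii) as written: +2.7 kcal/mol
ΔH = (-2)·(-57.8) + (1)·(+2.7) = 118.3 kcal/mol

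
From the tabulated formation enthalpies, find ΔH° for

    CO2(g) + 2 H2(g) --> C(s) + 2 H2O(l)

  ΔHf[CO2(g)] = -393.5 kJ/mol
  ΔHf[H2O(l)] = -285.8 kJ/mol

Products: 1·(+0.0) + 2·(-285.8) = -571.6
Reactants: 1·(-393.5) + 2·(+0.0) = -393.5
ΔH° = (-571.6) − (-393.5) = -178.1 kJ/mol

ΔH° = -178.1 kJ/mol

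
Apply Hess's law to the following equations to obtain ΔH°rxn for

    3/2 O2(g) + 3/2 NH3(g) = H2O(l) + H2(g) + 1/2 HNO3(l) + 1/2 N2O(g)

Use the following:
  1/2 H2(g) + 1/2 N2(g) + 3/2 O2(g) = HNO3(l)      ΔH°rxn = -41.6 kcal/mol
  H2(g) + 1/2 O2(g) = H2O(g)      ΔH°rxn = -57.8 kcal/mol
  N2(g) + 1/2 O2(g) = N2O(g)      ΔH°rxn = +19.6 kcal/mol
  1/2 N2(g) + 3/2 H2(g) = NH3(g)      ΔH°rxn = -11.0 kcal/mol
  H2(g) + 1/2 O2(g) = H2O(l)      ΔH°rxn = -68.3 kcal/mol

ΔH°rxn = -62.8 kcal/mol

equation 1 × 1/2: (1/2)·(-41.6) = -20.8 kcal/mol
equation 2: not needed.
equation 3 × 1/2: (1/2)·(+19.6) = +9.8 kcal/mol
equation 4 reversed and × 3/2: (-3/2)·(-11.0) = +16.5 kcal/mol
equation 5 as written: -68.3 kcal/mol
Combining the equations, ΔH°rxn = (1/2)·(-41.6) + (1/2)·(+19.6) + (-3/2)·(-11.0) + (1)·(-68.3) = -62.8 kcal/mol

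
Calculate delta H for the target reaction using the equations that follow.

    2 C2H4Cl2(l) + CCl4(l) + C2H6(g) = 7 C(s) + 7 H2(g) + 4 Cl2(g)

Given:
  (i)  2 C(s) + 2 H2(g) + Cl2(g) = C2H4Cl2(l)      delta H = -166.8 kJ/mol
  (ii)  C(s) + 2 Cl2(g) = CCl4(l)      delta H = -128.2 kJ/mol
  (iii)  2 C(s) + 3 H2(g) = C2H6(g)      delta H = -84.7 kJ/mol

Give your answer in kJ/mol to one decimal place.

delta H = 546.5 kJ/mol

(i) reversed and × 2: (-2)·(-166.8) = +333.6 kJ/mol
(ii) reversed: +128.2 kJ/mol
(iii) reversed: +84.7 kJ/mol
delta H = (-2)·(-166.8) + (-1)·(-128.2) + (-1)·(-84.7) = 546.5 kJ/mol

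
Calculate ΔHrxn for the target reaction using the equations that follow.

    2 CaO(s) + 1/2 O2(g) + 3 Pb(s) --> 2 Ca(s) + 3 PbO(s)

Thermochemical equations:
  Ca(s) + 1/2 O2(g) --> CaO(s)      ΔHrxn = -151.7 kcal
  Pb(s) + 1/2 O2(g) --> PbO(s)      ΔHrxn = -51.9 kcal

equation 1 reversed and × 2: (-2)·(-151.7) = +303.4 kcal
equation 2 × 3: (3)·(-51.9) = -155.7 kcal
ΔHrxn = (-2)·(-151.7) + (3)·(-51.9) = 147.7 kcal

ΔHrxn = 147.7 kcal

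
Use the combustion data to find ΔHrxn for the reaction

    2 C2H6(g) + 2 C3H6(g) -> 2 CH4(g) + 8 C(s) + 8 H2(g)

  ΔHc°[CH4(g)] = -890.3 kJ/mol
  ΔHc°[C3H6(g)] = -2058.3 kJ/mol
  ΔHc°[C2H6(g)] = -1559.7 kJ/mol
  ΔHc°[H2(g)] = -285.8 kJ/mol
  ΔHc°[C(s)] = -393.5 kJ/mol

With combustion enthalpies, reactants minus products:
= [2·(-1559.7) + 2·(-2058.3)] − [2·(-890.3) + 8·(-393.5) + 8·(-285.8)]
= -21.0 kJ/mol

ΔHrxn = -21.0 kJ/mol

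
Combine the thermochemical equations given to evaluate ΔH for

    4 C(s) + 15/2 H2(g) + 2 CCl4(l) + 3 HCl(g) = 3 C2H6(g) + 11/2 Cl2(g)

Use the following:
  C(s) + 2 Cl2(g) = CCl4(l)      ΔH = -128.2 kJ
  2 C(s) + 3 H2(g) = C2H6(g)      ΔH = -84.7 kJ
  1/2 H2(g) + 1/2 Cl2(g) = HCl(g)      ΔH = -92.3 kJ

ΔH = 279.2 kJ

equation 1 reversed and × 2: (-2)·(-128.2) = +256.4 kJ
equation 2 × 3: (3)·(-84.7) = -254.1 kJ
equation 3 reversed and × 3: (-3)·(-92.3) = +276.9 kJ
ΔH = (+256.4) + (-254.1) + (+276.9) = 279.2 kJ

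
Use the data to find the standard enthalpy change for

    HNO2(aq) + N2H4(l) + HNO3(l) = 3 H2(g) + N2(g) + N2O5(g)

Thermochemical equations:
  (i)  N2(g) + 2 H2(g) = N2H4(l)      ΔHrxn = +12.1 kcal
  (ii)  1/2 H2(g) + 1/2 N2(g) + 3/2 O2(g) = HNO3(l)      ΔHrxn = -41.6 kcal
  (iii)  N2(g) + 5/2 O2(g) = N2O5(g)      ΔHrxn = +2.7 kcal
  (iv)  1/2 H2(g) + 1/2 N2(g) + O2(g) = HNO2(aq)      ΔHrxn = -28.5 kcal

(i) reversed (reverse to put N2H4(l) on the reactant side): -12.1 kcal
(ii) reversed (HNO3(l) must end up as a reactant): +41.6 kcal
(iii) as written (N2O5(g) already on the product side): +2.7 kcal
(iv) reversed (reverse to put HNO2(aq) on the reactant side): +28.5 kcal
By Hess's law, ΔHrxn = (-1)·(+12.1) + (-1)·(-41.6) + (1)·(+2.7) + (-1)·(-28.5) = 60.7 kcal

ΔHrxn = 60.7 kcal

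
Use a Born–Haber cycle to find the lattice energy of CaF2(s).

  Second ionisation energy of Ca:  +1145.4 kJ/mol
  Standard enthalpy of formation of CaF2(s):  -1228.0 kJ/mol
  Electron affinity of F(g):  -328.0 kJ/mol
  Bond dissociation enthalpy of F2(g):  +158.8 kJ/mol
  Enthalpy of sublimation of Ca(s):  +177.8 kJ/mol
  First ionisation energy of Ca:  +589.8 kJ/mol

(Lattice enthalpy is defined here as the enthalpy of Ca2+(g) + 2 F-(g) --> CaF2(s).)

U = -2643.8 kJ/mol

ΔHf° = 1·ΔHsub + 1·(ΣIE) + 1·D(F2) + 2·EA + U
-1228.0 = 1·(+177.8) + 1·(+1735.2) + 1·(+158.8) + 2·(-328.0) + U
U = -1228.0 − (+1415.8) = -2643.8 kJ/mol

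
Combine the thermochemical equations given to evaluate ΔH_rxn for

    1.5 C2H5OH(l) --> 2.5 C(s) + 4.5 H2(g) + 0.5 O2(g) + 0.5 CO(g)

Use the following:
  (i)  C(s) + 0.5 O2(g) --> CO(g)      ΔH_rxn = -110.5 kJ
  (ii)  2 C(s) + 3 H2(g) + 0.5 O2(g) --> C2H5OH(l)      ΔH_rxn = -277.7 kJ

(i) × 1/2: (1/2)·(-110.5) = -55.25 kJ
(ii) reversed and × 3/2: (-3/2)·(-277.7) = +416.55 kJ
Combining the equations, ΔH_rxn = (1/2)·(-110.5) + (-3/2)·(-277.7) = 361.3 kJ

ΔH_rxn = 361.3 kJ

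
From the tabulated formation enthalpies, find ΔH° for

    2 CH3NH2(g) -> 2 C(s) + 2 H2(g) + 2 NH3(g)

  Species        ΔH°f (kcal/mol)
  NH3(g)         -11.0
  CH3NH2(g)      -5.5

ΔH° = -11.0 kcal/mol

ΔH°rxn = Σ nΔHf°(products) − Σ nΔHf°(reactants).
Products: 2·(+0.0) + 2·(+0.0) + 2·(-11.0) = -22.0
Reactants: 2·(-5.5) = -11.0
ΔH° = (-22.0) − (-11.0) = -11.0 kcal/mol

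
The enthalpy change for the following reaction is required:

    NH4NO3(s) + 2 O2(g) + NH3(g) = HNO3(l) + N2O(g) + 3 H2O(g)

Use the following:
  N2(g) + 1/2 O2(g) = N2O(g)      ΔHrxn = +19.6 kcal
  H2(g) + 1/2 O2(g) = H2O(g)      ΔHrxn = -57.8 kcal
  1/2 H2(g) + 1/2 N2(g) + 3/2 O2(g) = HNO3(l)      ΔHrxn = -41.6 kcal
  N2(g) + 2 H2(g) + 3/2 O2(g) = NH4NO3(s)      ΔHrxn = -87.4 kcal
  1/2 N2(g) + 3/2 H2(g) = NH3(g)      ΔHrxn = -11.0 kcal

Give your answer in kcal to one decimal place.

ΔHrxn = -97.0 kcal

equation 1 as written: +19.6 kcal
equation 2 × 3: (3)·(-57.8) = -173.4 kcal
equation 3 as written: -41.6 kcal
equation 4 reversed: +87.4 kcal
equation 5 reversed: +11.0 kcal
Combining the equations, ΔHrxn = (+19.6) + (-173.4) + (-41.6) + (+87.4) + (+11.0) = -97.0 kcal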